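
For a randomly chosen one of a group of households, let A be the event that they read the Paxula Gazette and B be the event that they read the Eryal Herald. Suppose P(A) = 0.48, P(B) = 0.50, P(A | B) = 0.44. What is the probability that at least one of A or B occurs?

0.76

P(A ∩ B) = P(B)·P(A|B) = 0.50 × 0.44 = 0.22
P(A ∪ B) = 0.48 + 0.50 − 0.22 = 0.76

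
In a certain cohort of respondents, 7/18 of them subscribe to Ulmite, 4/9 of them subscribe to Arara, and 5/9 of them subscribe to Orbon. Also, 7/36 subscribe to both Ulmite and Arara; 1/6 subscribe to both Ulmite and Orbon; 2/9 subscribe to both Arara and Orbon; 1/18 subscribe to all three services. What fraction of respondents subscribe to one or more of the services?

31/36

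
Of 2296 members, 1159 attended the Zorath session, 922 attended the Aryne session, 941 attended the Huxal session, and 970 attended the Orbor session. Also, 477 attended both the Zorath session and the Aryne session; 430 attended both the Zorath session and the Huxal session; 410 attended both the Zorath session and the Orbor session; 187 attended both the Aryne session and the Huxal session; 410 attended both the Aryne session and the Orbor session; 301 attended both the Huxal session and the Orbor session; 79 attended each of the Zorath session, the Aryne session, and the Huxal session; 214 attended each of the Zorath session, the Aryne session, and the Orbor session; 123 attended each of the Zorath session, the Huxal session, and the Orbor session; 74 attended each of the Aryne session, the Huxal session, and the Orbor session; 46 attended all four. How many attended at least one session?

2221

N(≥1) = 1159 + 922 + 941 + 970 − 477 − 430 − 410 − 187 − 410 − 301 + 79 + 214 + 123 + 74 − 46 = 2221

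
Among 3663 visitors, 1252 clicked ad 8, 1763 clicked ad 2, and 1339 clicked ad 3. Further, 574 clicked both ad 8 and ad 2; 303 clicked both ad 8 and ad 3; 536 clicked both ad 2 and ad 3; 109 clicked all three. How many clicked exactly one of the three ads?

1855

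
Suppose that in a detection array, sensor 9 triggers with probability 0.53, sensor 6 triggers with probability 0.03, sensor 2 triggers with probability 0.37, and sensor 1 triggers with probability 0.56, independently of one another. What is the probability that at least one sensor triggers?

Since the events are independent, P(none) is the product of the individual non-occurrence probabilities.
P(none) = (1 − 0.53) × (1 − 0.03) × (1 − 0.37) × (1 − 0.56) = 0.47 × 0.97 × 0.63 × 0.44 = 0.12637548
P(at least one) = 1 − 0.12637548 = 0.87362452

0.87362452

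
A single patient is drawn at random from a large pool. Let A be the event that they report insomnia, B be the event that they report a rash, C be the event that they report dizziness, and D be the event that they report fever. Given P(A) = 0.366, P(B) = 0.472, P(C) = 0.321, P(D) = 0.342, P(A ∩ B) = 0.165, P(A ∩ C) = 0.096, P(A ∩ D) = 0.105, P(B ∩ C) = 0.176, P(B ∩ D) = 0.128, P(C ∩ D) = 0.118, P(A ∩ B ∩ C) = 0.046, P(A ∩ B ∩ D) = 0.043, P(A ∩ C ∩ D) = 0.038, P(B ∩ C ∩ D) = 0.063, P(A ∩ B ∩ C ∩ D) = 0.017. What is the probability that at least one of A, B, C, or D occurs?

0.886

By inclusion–exclusion:
P(A ∪ B ∪ C ∪ D) = 0.366 + 0.472 + 0.321 + 0.342 − 0.165 − 0.096 − 0.105 − 0.176 − 0.128 − 0.118 + 0.046 + 0.043 + 0.038 + 0.063 − 0.017 = 0.886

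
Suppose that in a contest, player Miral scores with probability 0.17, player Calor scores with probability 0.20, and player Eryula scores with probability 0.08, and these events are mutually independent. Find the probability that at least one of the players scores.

Since the events are independent, P(none) is the product of the individual non-occurrence probabilities.
P(none) = (1 − 0.17) × (1 − 0.20) × (1 − 0.08) = 0.83 × 0.80 × 0.92 = 0.61088
P(at least one) = 1 − 0.61088 = 0.38912

0.38912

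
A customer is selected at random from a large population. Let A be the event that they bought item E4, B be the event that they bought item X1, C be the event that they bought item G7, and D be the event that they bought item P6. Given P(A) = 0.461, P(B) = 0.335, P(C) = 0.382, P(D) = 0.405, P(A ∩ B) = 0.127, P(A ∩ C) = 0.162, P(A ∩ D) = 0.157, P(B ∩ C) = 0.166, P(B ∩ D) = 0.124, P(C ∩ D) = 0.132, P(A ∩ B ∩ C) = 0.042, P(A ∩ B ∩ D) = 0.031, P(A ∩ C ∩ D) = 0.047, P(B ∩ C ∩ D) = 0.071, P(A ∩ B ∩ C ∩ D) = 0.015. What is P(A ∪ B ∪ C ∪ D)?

0.891

P(A ∪ B ∪ C ∪ D) = 0.461 + 0.335 + 0.382 + 0.405 − 0.127 − 0.162 − 0.157 − 0.166 − 0.124 − 0.132 + 0.042 + 0.031 + 0.047 + 0.071 − 0.015 = 0.891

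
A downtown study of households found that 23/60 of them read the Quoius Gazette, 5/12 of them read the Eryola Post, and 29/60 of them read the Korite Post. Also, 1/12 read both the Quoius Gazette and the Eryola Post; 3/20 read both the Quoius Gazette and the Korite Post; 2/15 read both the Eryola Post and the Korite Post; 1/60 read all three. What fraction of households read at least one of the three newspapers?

Using inclusion–exclusion:
P(at least one) = 23/60 + 5/12 + 29/60 − 1/12 − 3/20 − 2/15 + 1/60 = 14/15

14/15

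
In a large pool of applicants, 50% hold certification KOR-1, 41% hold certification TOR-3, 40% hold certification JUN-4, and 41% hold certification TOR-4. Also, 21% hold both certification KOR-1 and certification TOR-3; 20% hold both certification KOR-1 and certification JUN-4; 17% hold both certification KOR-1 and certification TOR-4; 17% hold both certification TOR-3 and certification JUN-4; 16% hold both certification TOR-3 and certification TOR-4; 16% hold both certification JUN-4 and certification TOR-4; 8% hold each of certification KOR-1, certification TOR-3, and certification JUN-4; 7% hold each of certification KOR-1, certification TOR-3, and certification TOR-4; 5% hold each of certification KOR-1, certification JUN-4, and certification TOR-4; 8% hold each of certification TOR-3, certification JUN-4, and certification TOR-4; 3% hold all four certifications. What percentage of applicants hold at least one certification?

90%

P(at least one) = 50 + 41 + 40 + 41 − 21 − 20 − 17 − 17 − 16 − 16 + 8 + 7 + 5 + 8 − 3 = 90%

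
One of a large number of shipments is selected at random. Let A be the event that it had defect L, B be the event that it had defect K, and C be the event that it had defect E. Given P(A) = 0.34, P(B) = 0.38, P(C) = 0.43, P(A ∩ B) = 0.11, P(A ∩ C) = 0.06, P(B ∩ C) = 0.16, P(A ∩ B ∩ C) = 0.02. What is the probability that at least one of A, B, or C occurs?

0.84

By inclusion–exclusion:
P(A ∪ B ∪ C) = 0.34 + 0.38 + 0.43 − 0.11 − 0.06 − 0.16 + 0.02 = 0.84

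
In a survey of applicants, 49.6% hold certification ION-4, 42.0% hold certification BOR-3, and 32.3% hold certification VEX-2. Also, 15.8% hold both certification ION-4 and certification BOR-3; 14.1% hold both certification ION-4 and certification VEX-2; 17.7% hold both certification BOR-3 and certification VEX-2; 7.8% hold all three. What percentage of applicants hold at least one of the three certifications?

84.1%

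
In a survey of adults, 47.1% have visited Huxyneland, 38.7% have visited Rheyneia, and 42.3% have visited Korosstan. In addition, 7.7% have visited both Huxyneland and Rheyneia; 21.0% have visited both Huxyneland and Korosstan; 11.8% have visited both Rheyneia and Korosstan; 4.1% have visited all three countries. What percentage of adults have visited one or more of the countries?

91.7%

Apply inclusion-exclusion:
P(≥1) = 47.1 + 38.7 + 42.3 − 7.7 − 21.0 − 11.8 + 4.1 = 91.7%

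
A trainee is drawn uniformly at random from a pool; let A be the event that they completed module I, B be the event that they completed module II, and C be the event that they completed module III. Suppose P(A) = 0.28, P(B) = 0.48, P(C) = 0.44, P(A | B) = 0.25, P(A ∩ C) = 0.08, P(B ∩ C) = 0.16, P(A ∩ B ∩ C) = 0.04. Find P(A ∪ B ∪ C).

0.88

P(A ∩ B) = P(B)·P(A|B) = 0.48 × 0.25 = 0.12
Apply inclusion-exclusion:
P(A ∪ B ∪ C) = 0.28 + 0.48 + 0.44 − 0.12 − 0.08 − 0.16 + 0.04 = 0.88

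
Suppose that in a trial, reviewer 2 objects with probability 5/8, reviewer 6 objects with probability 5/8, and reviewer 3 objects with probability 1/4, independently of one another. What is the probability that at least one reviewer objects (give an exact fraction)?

Independence gives P(none) = ∏(1 − pᵢ).
P(none) = (1 − 5/8) × (1 − 5/8) × (1 − 1/4) = 3/8 × 3/8 × 3/4 = 27/256
P(at least one) = 1 − 27/256 = 229/256

229/256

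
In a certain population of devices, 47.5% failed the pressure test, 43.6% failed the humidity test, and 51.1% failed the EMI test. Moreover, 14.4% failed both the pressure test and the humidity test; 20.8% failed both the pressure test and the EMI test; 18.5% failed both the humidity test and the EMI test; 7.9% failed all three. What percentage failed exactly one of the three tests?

P(exactly one) = 47.5 + 43.6 + 51.1 − 2·14.4 − 2·20.8 − 2·18.5 + 3·7.9 = 58.5%

58.5%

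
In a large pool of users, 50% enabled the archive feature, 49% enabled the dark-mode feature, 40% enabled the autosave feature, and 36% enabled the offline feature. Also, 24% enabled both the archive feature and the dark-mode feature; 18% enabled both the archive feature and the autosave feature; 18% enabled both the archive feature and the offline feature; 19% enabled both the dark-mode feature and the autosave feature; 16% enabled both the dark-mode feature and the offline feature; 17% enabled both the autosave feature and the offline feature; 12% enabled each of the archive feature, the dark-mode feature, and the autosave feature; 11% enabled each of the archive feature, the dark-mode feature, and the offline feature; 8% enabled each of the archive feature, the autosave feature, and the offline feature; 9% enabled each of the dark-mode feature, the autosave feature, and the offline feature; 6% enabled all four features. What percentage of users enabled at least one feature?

97%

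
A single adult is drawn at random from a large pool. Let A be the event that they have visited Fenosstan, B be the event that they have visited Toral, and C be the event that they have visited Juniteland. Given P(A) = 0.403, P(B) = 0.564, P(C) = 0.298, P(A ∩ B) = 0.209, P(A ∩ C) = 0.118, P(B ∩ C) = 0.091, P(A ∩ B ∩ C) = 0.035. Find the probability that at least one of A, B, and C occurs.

0.882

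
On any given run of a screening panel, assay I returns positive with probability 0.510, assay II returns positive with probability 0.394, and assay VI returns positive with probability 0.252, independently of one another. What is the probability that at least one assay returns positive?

0.77788888

Independence gives P(none) = ∏(1 − pᵢ).
P(none) = (1 − 0.510) × (1 − 0.394) × (1 − 0.252) = 0.490 × 0.606 × 0.748 = 0.22211112
P(at least one) = 1 − 0.22211112 = 0.77788888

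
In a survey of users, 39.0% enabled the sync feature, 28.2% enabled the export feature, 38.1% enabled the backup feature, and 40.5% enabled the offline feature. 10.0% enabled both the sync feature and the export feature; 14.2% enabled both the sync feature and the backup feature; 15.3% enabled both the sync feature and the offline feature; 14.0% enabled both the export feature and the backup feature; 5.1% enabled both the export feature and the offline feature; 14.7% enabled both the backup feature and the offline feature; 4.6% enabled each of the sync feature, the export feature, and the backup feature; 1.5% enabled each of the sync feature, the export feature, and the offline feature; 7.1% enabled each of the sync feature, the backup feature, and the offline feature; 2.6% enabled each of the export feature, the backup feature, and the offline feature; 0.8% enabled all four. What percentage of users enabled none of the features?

12.5%

P(≥1) = 39.0 + 28.2 + 38.1 + 40.5 − 10.0 − 14.2 − 15.3 − 14.0 − 5.1 − 14.7 + 4.6 + 1.5 + 7.1 + 2.6 − 0.8 = 87.5%
P(none) = 100% − 87.5% = 12.5%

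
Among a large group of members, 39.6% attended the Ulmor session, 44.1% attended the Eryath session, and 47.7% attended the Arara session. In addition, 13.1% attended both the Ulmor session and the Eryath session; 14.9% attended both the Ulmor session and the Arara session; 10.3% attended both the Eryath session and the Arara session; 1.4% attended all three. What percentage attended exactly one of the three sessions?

By inclusion–exclusion (exactly-one form):
P(exactly one) = 39.6 + 44.1 + 47.7 − 2·13.1 − 2·14.9 − 2·10.3 + 3·1.4 = 59.0%

59.0%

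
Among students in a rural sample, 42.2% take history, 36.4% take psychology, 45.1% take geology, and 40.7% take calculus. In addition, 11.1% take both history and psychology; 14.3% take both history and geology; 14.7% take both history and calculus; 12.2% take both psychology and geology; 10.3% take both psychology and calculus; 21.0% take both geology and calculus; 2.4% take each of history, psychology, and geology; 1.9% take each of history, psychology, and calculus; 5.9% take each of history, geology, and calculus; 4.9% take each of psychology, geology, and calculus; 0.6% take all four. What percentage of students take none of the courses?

4.7%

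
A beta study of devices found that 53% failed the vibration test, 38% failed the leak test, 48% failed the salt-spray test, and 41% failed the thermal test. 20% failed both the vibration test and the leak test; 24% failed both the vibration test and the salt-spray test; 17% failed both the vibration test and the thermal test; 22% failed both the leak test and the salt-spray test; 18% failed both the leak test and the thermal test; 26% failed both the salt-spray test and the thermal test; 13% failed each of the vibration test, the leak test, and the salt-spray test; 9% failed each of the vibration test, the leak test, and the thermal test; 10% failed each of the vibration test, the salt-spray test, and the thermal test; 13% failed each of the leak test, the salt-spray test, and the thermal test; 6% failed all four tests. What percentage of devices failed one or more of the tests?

92%

By inclusion–exclusion:
P(≥1) = 53 + 38 + 48 + 41 − 20 − 24 − 17 − 22 − 18 − 26 + 13 + 9 + 10 + 13 − 6 = 92%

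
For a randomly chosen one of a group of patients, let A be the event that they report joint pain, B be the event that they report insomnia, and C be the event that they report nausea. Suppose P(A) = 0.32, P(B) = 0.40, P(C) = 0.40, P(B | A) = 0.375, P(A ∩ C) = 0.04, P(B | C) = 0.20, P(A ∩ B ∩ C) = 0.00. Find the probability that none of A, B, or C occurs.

0.12

P(A ∩ B) = P(A)·P(B|A) = 0.32 × 0.375 = 0.12
P(B ∩ C) = P(C)·P(B|C) = 0.40 × 0.20 = 0.08
P(A ∪ B ∪ C) = 0.32 + 0.40 + 0.40 − 0.12 − 0.04 − 0.08 + 0.00 = 0.88
P(none) = 1 − 0.88 = 0.12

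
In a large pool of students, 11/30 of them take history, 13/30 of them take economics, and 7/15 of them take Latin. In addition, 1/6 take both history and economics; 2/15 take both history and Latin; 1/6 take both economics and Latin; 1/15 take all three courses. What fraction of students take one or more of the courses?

13/15

Apply inclusion-exclusion:
P(union) = 11/30 + 13/30 + 7/15 − 1/6 − 2/15 − 1/6 + 1/15 = 13/15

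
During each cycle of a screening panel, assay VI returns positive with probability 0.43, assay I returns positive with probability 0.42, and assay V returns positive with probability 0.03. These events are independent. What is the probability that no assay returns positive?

0.320682

Independence gives P(none) = ∏(1 − pᵢ).
P(none) = (1 − 0.43) × (1 − 0.42) × (1 − 0.03) = 0.57 × 0.58 × 0.97 = 0.320682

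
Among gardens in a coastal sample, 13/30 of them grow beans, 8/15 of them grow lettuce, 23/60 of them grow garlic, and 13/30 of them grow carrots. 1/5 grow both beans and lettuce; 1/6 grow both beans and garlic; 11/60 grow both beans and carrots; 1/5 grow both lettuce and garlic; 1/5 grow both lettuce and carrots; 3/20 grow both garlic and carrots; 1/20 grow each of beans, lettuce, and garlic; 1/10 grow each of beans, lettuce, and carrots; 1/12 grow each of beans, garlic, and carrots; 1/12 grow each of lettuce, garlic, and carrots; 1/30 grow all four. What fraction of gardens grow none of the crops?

1/30

Inclusion–exclusion gives
P(≥1) = 13/30 + 8/15 + 23/60 + 13/30 − 1/5 − 1/6 − 11/60 − 1/5 − 1/5 − 3/20 + 1/20 + 1/10 + 1/12 + 1/12 − 1/30 = 29/30
P(none) = 1 − 29/30 = 1/30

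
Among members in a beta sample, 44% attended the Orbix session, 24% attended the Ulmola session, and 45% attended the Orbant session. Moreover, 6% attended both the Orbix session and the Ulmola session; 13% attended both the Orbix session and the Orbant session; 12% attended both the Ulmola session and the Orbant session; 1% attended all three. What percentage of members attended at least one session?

P(≥1) = 44 + 24 + 45 − 6 − 13 − 12 + 1 = 83%

83%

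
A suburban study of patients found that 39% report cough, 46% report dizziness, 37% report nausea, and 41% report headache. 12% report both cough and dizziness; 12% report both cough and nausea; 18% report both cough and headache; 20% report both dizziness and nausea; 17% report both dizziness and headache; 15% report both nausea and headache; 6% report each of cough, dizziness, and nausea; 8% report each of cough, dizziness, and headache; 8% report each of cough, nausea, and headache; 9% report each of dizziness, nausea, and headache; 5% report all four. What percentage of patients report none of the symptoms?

Apply inclusion-exclusion:
P(at least one) = 39 + 46 + 37 + 41 − 12 − 12 − 18 − 20 − 17 − 15 + 6 + 8 + 8 + 9 − 5 = 95%
P(none) = 100% − 95% = 5%

5%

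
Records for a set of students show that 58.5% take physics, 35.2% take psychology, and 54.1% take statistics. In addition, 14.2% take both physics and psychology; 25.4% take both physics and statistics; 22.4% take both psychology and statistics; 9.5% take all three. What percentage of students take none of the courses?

4.7%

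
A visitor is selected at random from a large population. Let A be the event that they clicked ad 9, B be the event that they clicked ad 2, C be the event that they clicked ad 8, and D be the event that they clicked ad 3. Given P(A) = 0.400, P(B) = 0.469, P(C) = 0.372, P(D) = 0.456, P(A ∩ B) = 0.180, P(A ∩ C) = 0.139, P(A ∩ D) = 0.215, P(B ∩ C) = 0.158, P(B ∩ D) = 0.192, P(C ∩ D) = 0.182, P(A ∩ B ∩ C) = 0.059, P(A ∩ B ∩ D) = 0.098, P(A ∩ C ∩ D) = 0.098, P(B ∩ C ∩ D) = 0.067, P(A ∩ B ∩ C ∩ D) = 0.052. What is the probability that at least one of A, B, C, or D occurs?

P(A ∪ B ∪ C ∪ D) = 0.400 + 0.469 + 0.372 + 0.456 − 0.180 − 0.139 − 0.215 − 0.158 − 0.192 − 0.182 + 0.059 + 0.098 + 0.098 + 0.067 − 0.052 = 0.901

0.901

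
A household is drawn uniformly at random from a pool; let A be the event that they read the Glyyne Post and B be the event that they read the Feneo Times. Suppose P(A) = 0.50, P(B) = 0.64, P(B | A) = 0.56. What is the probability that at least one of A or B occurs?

0.86

P(A ∩ B) = P(A)·P(B|A) = 0.50 × 0.56 = 0.28
Inclusion–exclusion gives
P(A ∪ B) = 0.50 + 0.64 − 0.28 = 0.86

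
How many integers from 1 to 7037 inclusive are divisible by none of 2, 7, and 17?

floor(7037/2) + floor(7037/7) + floor(7037/17) − floor(7037/14) − floor(7037/34) − floor(7037/119) + floor(7037/238) = 3518 + 1005 + 413 − 502 − 206 − 59 + 29 = 4198
7037 − 4198 = 2839

2839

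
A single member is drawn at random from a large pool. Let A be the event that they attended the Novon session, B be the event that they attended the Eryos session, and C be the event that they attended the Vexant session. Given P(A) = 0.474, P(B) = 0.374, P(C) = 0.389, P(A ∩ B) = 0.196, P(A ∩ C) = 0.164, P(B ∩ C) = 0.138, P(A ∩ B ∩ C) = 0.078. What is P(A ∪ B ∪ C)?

P(A ∪ B ∪ C) = 0.474 + 0.374 + 0.389 − 0.196 − 0.164 − 0.138 + 0.078 = 0.817

0.817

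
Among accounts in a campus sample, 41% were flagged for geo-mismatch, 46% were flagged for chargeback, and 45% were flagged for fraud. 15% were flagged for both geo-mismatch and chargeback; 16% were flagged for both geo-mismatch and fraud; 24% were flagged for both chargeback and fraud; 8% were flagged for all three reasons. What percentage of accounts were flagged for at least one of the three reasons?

85%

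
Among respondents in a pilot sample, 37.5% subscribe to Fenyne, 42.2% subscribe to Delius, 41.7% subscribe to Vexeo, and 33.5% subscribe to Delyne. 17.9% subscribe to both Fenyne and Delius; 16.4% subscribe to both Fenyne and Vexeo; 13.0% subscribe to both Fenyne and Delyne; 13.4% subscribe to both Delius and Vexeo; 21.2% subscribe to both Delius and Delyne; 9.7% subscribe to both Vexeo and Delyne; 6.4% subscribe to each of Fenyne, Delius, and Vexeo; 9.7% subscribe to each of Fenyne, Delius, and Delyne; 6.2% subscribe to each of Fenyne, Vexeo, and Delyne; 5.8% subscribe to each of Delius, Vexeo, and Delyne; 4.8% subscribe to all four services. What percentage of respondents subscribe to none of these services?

P(≥1) = 37.5 + 42.2 + 41.7 + 33.5 − 17.9 − 16.4 − 13.0 − 13.4 − 21.2 − 9.7 + 6.4 + 9.7 + 6.2 + 5.8 − 4.8 = 86.6%
P(none) = 100% − 86.6% = 13.4%

13.4%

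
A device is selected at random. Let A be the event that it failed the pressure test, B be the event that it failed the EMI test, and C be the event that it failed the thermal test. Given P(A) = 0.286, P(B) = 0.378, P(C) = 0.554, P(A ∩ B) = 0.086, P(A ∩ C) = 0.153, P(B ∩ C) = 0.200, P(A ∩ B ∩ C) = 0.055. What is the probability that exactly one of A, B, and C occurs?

0.505

P(exactly one) = 0.286 + 0.378 + 0.554 − 2·0.086 − 2·0.153 − 2·0.200 + 3·0.055 = 0.505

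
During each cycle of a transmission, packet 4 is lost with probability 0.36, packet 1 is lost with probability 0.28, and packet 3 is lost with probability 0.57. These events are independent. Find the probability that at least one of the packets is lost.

0.801856

P(none) = (1 − 0.36) × (1 − 0.28) × (1 − 0.57) = 0.64 × 0.72 × 0.43 = 0.198144
P(at least one) = 1 − 0.198144 = 0.801856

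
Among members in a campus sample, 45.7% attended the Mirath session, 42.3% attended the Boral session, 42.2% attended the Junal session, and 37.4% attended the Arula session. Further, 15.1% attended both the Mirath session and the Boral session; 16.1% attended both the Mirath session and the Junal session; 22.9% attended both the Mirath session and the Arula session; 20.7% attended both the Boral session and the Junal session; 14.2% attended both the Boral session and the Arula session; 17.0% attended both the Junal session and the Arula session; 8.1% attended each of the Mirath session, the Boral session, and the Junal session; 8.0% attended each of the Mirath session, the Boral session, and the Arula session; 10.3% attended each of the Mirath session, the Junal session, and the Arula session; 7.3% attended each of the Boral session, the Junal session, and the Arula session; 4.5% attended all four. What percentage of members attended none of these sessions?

9.2%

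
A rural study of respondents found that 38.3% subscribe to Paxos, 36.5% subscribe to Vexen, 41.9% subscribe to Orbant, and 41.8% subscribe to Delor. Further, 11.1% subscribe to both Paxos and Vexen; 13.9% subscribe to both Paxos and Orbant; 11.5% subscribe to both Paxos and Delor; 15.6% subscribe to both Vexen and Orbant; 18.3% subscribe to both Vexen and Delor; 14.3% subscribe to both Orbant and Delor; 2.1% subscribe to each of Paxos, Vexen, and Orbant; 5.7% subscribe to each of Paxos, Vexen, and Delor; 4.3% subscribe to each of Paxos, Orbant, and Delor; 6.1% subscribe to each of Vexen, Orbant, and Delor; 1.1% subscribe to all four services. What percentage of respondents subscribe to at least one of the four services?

90.9%

P(≥1) = 38.3 + 36.5 + 41.9 + 41.8 − 11.1 − 13.9 − 11.5 − 15.6 − 18.3 − 14.3 + 2.1 + 5.7 + 4.3 + 6.1 − 1.1 = 90.9%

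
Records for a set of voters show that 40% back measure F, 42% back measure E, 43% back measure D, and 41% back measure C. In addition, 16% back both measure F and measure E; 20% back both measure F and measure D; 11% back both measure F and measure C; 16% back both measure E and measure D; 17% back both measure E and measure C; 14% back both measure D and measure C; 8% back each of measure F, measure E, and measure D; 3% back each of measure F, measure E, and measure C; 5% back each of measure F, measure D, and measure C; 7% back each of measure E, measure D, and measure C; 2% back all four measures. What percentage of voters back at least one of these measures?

Using inclusion–exclusion:
P(union) = 40 + 42 + 43 + 41 − 16 − 20 − 11 − 16 − 17 − 14 + 8 + 3 + 5 + 7 − 2 = 93%

93%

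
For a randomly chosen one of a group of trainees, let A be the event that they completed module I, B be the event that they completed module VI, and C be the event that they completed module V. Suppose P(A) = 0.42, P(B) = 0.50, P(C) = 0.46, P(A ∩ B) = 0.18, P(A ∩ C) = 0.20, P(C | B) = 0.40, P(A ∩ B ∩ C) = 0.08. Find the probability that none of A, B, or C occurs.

P(B ∩ C) = P(B)·P(C|B) = 0.50 × 0.40 = 0.20
Using inclusion–exclusion:
P(A ∪ B ∪ C) = 0.42 + 0.50 + 0.46 − 0.18 − 0.20 − 0.20 + 0.08 = 0.88
P(none) = 1 − 0.88 = 0.12

0.12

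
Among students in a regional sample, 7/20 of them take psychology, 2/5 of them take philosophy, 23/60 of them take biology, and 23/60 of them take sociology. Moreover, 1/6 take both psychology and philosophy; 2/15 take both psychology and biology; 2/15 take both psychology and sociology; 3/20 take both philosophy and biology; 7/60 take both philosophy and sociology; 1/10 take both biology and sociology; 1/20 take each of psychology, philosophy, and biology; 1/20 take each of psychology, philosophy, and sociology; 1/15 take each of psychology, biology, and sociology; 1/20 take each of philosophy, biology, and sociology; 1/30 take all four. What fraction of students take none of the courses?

Using inclusion–exclusion:
P(union) = 7/20 + 2/5 + 23/60 + 23/60 − 1/6 − 2/15 − 2/15 − 3/20 − 7/60 − 1/10 + 1/20 + 1/20 + 1/15 + 1/20 − 1/30 = 9/10
P(none) = 1 − 9/10 = 1/10

1/10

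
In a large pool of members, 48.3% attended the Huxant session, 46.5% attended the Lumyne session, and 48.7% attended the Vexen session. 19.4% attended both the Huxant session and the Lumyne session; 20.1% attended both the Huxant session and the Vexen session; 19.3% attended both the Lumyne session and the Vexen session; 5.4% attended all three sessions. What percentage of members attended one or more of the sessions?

P(union) = 48.3 + 46.5 + 48.7 − 19.4 − 20.1 − 19.3 + 5.4 = 90.1%

90.1%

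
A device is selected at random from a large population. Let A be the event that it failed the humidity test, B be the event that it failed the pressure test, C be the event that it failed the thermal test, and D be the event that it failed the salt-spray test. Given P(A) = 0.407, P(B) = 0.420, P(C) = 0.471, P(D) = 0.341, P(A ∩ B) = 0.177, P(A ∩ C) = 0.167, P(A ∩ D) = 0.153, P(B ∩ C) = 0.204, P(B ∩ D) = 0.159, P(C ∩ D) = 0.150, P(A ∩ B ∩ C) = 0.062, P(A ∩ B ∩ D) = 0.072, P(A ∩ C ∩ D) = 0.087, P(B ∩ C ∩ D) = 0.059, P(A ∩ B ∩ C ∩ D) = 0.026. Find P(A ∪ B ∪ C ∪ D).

Inclusion–exclusion gives
P(A ∪ B ∪ C ∪ D) = 0.407 + 0.420 + 0.471 + 0.341 − 0.177 − 0.167 − 0.153 − 0.204 − 0.159 − 0.150 + 0.062 + 0.072 + 0.087 + 0.059 − 0.026 = 0.883

0.883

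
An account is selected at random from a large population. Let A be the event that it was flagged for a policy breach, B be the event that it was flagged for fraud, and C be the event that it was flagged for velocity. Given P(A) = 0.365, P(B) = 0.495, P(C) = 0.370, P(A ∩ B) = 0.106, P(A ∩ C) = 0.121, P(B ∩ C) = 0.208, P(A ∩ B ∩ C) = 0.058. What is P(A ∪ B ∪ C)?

Inclusion–exclusion gives
P(A ∪ B ∪ C) = 0.365 + 0.495 + 0.370 − 0.106 − 0.121 − 0.208 + 0.058 = 0.853

0.853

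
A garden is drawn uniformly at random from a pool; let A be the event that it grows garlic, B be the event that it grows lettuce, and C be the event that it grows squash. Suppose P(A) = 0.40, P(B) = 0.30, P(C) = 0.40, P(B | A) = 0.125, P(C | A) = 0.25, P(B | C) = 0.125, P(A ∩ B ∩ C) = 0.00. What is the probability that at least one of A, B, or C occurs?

0.90

P(A ∩ B) = P(A)·P(B|A) = 0.40 × 0.125 = 0.05
P(A ∩ C) = P(A)·P(C|A) = 0.40 × 0.25 = 0.10
P(B ∩ C) = P(C)·P(B|C) = 0.40 × 0.125 = 0.05
P(A ∪ B ∪ C) = 0.40 + 0.30 + 0.40 − 0.05 − 0.10 − 0.05 + 0.00 = 0.90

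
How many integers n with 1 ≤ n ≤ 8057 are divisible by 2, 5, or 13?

5082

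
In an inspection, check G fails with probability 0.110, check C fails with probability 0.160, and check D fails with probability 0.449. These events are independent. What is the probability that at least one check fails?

P(none) = (1 − 0.110) × (1 − 0.160) × (1 − 0.449) = 0.890 × 0.840 × 0.551 = 0.4119276
P(at least one) = 1 − 0.4119276 = 0.5880724

0.5880724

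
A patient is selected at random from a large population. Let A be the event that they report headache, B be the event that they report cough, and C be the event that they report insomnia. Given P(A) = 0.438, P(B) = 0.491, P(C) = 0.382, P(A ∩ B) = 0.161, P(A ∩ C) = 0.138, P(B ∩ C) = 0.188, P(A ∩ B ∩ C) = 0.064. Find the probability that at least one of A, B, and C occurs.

0.888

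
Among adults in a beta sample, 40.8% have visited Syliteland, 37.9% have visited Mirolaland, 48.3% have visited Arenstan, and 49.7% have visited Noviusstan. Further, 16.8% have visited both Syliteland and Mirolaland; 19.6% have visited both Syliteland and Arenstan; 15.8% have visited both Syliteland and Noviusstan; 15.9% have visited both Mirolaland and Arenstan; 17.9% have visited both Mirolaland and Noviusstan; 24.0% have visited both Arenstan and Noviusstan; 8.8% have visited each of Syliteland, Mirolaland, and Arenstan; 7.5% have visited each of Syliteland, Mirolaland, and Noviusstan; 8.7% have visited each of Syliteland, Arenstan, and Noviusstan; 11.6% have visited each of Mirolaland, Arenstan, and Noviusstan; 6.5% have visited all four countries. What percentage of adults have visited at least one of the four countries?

Apply inclusion-exclusion:
P(at least one) = 40.8 + 37.9 + 48.3 + 49.7 − 16.8 − 19.6 − 15.8 − 15.9 − 17.9 − 24.0 + 8.8 + 7.5 + 8.7 + 11.6 − 6.5 = 96.8%

96.8%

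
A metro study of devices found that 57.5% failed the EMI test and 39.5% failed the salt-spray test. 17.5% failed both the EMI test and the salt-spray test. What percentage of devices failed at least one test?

P(at least one) = 57.5 + 39.5 − 17.5 = 79.5%

79.5%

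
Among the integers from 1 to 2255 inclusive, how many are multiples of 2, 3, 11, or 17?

Apply inclusion-exclusion:
1127 + 751 + 205 + 132 − 375 − 102 − 66 − 68 − 44 − 12 + 34 + 22 + 6 + 4 − 2 = 1612

1612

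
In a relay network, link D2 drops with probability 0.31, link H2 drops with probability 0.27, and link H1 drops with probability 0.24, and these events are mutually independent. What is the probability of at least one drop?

0.617188

P(none) = (1 − 0.31) × (1 − 0.27) × (1 − 0.24) = 0.69 × 0.73 × 0.76 = 0.382812
P(at least one) = 1 − 0.382812 = 0.617188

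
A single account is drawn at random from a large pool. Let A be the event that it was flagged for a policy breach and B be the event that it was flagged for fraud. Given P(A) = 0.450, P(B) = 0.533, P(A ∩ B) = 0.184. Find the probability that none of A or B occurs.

0.201

By inclusion-exclusion,
P(A ∪ B) = 0.450 + 0.533 − 0.184 = 0.799
P(none) = 1 − 0.799 = 0.201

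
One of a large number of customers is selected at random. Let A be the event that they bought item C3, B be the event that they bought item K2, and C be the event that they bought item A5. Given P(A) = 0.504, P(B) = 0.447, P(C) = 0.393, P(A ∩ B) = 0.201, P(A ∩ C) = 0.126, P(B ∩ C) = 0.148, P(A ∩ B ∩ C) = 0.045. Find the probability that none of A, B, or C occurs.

0.086

By inclusion-exclusion,
P(A ∪ B ∪ C) = 0.504 + 0.447 + 0.393 − 0.201 − 0.126 − 0.148 + 0.045 = 0.914
P(none) = 1 − 0.914 = 0.086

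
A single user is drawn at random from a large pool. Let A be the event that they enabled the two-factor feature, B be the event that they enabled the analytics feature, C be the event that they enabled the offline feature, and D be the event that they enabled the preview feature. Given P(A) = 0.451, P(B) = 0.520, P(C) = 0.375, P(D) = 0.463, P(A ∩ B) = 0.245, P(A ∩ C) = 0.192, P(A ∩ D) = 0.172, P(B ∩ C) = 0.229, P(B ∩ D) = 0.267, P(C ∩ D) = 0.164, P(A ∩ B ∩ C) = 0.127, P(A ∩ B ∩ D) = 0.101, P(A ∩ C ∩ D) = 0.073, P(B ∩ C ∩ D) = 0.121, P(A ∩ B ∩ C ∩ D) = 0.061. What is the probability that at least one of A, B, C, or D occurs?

0.901

P(A ∪ B ∪ C ∪ D) = 0.451 + 0.520 + 0.375 + 0.463 − 0.245 − 0.192 − 0.172 − 0.229 − 0.267 − 0.164 + 0.127 + 0.101 + 0.073 + 0.121 − 0.061 = 0.901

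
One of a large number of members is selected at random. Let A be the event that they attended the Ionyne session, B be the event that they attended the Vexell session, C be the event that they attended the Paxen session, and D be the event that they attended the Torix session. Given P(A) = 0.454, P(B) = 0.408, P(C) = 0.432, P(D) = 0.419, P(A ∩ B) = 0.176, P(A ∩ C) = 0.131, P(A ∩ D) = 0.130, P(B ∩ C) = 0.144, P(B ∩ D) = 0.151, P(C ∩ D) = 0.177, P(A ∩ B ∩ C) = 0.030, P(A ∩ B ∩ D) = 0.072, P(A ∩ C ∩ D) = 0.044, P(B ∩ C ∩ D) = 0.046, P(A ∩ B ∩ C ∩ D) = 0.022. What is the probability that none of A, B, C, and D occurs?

Inclusion–exclusion gives
P(A ∪ B ∪ C ∪ D) = 0.454 + 0.408 + 0.432 + 0.419 − 0.176 − 0.131 − 0.130 − 0.144 − 0.151 − 0.177 + 0.030 + 0.072 + 0.044 + 0.046 − 0.022 = 0.974
P(none) = 1 − 0.974 = 0.026

0.026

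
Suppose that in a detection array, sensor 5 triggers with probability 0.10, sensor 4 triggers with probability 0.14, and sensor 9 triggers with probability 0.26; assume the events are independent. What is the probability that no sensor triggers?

Since the events are independent, P(none) is the product of the individual non-occurrence probabilities.
P(none) = (1 − 0.10) × (1 − 0.14) × (1 − 0.26) = 0.90 × 0.86 × 0.74 = 0.57276

0.57276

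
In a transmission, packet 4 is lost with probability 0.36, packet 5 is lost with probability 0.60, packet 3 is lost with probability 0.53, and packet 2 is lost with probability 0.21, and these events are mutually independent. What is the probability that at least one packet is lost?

P(none) = (1 − 0.36) × (1 − 0.60) × (1 − 0.53) × (1 − 0.21) = 0.64 × 0.40 × 0.47 × 0.79 = 0.0950528
P(at least one) = 1 − 0.0950528 = 0.9049472

0.9049472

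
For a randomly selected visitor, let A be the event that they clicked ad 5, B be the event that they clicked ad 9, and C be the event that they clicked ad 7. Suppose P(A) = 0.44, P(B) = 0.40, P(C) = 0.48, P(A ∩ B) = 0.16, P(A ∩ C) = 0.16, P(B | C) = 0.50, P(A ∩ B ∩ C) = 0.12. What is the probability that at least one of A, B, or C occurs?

P(B ∩ C) = P(C)·P(B|C) = 0.48 × 0.50 = 0.24
Inclusion–exclusion gives
P(A ∪ B ∪ C) = 0.44 + 0.40 + 0.48 − 0.16 − 0.16 − 0.24 + 0.12 = 0.88

0.88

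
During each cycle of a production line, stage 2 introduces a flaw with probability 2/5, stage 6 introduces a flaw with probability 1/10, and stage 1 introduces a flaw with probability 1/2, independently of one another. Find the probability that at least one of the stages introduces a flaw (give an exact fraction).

73/100

P(none) = (1 − 2/5) × (1 − 1/10) × (1 − 1/2) = 3/5 × 9/10 × 1/2 = 27/100
P(at least one) = 1 − 27/100 = 73/100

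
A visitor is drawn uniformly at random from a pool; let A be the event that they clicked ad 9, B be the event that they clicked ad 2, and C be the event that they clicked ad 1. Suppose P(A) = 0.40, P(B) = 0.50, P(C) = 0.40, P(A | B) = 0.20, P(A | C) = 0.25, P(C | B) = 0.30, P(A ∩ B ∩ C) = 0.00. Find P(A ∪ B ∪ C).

0.95

P(A ∩ B) = P(B)·P(A|B) = 0.50 × 0.20 = 0.10
P(A ∩ C) = P(C)·P(A|C) = 0.40 × 0.25 = 0.10
P(B ∩ C) = P(B)·P(C|B) = 0.50 × 0.30 = 0.15
By inclusion–exclusion:
P(A ∪ B ∪ C) = 0.40 + 0.50 + 0.40 − 0.10 − 0.10 − 0.15 + 0.00 = 0.95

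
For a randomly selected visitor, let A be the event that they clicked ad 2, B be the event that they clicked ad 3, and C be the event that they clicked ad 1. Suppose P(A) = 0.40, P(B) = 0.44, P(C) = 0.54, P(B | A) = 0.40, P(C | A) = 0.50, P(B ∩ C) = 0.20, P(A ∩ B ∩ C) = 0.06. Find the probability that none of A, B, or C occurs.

0.12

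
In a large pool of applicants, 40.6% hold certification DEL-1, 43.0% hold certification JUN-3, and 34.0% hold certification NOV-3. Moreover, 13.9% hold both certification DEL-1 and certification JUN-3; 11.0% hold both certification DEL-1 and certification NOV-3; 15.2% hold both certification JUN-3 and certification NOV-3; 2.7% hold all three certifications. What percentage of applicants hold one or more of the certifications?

By inclusion–exclusion:
P(union) = 40.6 + 43.0 + 34.0 − 13.9 − 11.0 − 15.2 + 2.7 = 80.2%

80.2%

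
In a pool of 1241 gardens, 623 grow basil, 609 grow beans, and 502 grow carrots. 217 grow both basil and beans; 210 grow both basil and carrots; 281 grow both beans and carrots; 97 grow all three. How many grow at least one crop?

|at least one| = 623 + 609 + 502 − 217 − 210 − 281 + 97 = 1123

1123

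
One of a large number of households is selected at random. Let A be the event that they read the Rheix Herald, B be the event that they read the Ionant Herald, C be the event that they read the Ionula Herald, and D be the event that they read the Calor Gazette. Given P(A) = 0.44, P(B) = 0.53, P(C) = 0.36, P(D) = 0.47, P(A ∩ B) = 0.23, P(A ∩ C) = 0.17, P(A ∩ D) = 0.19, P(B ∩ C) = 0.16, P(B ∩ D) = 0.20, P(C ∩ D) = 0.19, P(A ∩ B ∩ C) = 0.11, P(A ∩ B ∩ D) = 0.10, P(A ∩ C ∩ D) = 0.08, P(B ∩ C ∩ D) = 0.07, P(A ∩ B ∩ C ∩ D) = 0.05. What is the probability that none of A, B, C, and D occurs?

By inclusion-exclusion,
P(A ∪ B ∪ C ∪ D) = 0.44 + 0.53 + 0.36 + 0.47 − 0.23 − 0.17 − 0.19 − 0.16 − 0.20 − 0.19 + 0.11 + 0.10 + 0.08 + 0.07 − 0.05 = 0.97
P(none) = 1 − 0.97 = 0.03

0.03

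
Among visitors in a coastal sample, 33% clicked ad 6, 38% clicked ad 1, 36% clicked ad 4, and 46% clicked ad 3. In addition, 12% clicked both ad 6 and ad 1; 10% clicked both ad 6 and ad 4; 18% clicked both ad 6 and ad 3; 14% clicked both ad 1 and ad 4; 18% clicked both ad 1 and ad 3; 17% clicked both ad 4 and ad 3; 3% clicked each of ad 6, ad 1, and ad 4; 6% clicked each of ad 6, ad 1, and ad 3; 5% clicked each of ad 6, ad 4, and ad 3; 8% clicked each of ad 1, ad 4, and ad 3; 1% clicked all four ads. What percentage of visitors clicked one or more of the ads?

85%

Inclusion–exclusion gives
P(at least one) = 33 + 38 + 36 + 46 − 12 − 10 − 18 − 14 − 18 − 17 + 3 + 6 + 5 + 8 − 1 = 85%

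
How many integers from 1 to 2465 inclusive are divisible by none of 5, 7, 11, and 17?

Apply inclusion-exclusion:
floor(2465/5) + floor(2465/7) + floor(2465/11) + floor(2465/17) − floor(2465/35) − floor(2465/55) − floor(2465/85) − floor(2465/77) − floor(2465/119) − floor(2465/187) + floor(2465/385) + floor(2465/595) + floor(2465/935) + floor(2465/1309) − floor(2465/6545) = 493 + 352 + 224 + 145 − 70 − 44 − 29 − 32 − 20 − 13 + 6 + 4 + 2 + 1 − 0 = 1019
2465 − 1019 = 1446

1446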